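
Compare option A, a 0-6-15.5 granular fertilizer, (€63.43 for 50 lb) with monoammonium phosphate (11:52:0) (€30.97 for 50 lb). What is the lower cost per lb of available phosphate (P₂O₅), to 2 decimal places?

option A: P₂O₅ per bag = 50 × 6% = 3 lb; cost = 63.43 / 3 = €21.1433/lb P₂O₅.
monoammonium phosphate: P₂O₅ per bag = 50 × 52% = 26 lb; cost = 30.97 / 26 = €1.1912/lb P₂O₅.
monoammonium phosphate is cheaper.

€1.19 per lb P₂O₅ (monoammonium phosphate)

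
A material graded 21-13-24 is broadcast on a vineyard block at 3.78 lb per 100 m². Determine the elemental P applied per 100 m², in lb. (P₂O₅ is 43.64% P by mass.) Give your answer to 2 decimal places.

0.21 lb P per hundred sq m

P₂O₅ per 100 m² = 3.78 × 13% = 0.4914 lb.
Elemental P = 0.4914 × 0.4364 = 0.214447 lb per 100 m².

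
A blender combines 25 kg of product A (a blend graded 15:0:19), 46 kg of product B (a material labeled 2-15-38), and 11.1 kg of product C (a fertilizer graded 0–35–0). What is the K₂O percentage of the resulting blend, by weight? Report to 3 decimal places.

Total mass = 25 + 46 + 11.1 = 82.1 kg.
K₂O mass = 19%×25 + 38%×46 + 0%×11.1 = 22.23 kg.
% K₂O = 22.23 / 82.1 = 27.0767%.

27.077% K₂O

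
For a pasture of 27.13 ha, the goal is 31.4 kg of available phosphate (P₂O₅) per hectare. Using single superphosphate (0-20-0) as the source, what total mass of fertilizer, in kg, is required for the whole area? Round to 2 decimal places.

Product per hectare = 31.4 / 20% = 157 kg.
Total product = 157 × 27.13 = 4259.41 kg.

4259.41 kg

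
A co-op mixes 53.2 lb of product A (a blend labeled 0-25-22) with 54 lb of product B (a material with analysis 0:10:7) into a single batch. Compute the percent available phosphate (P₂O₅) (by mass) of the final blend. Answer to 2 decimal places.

17.44% P₂O₅

Total mass = 53.2 + 54 = 107.2 lb.
P₂O₅ mass = 25%×53.2 + 10%×54 = 18.7 lb.
% P₂O₅ = 18.7 / 107.2 = 17.444%.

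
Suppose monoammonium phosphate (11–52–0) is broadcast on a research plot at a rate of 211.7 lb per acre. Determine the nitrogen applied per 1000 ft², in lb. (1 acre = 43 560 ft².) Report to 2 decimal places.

0.53 lb N per thousand sq ft

nitrogen per acre = 211.7 × 11% = 23.287 lb.
Convert to per 1000 ft²: 23.287 × 0.0229568 = 0.534596 lb.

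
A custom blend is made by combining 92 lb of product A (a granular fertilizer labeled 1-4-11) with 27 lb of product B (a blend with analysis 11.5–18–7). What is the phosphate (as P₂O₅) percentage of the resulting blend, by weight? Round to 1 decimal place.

Total mass = 92 + 27 = 119 lb.
P₂O₅ mass = 4%×92 + 18%×27 = 8.54 lb.
% P₂O₅ = 8.54 / 119 = 7.17647%.

7.2% P₂O₅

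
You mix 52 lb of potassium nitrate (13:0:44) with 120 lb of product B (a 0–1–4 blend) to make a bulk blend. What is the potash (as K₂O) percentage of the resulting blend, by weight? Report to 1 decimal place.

16.1% K₂O

Total mass = 52 + 120 = 172 lb.
K₂O mass = 44%×52 + 4%×120 = 27.68 lb.
% K₂O = 27.68 / 172 = 16.093%.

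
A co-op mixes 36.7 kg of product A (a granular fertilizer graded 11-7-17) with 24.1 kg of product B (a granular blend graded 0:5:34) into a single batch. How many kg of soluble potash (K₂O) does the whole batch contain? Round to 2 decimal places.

14.43 kg K₂O

K₂O mass = 17%×36.7 + 34%×24.1 = 14.433 kg.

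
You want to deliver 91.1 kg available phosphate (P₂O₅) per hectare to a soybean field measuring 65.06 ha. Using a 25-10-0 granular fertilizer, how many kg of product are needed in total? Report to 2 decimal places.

Product per hectare = 91.1 / 10% = 911 kg.
Total product = 911 × 65.06 = 59269.66 kg.

59269.66 kg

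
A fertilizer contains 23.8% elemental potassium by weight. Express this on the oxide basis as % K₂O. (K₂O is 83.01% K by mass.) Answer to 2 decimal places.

%K₂O = 23.8 / 0.8301 = 28.6712%.

28.67% K₂O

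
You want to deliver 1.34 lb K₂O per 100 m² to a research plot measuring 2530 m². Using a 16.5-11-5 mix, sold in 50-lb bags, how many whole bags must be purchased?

14 bags

Product per 100 m² = 1.34 / 5% = 26.8 lb.
Total product = 26.8 × 2530 / 100 = 678.04 lb.
Bags = ⌈678.04 / 50⌉ = 14.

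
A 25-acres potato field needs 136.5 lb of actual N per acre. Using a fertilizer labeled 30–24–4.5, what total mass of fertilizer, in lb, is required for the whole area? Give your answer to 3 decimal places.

Product per acre = 136.5 / 30% = 455 lb.
Total product = 455 × 25 = 11375 lb.

11375.000 lb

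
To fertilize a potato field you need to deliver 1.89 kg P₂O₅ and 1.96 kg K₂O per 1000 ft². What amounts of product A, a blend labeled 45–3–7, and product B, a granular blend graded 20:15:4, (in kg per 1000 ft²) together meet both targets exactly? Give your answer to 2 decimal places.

Let a = kg of product A, b = kg of product B (per 1000 ft²).
P₂O₅: 0.03·a + 0.15·b = 1.89
K₂O: 0.07·a + 0.04·b = 1.96
Eliminate b: (row1) − 0.15/0.04·(row2) → -0.2325·a = -5.46, so a = 23.4839.
Then b = (1.96 − 0.07·23.4839) / 0.04 = 7.90323.

23.48 kg product A, 7.90 kg product B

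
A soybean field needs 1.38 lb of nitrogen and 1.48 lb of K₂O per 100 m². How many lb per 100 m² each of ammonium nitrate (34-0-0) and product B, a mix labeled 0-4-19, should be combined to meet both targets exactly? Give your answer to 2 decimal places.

Per-100 m² balance (a = ammonium nitrate, b = product B):
N: 0.34·a + 0·b = 1.38
K₂O: 0·a + 0.19·b = 1.48
Solving simultaneously: a = 4.05882, b = 7.78947.

4.06 lb ammonium nitrate, 7.79 lb product B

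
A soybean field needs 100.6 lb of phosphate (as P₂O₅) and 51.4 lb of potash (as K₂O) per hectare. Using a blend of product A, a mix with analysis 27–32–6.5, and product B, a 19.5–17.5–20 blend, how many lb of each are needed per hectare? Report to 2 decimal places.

With a, b = lb per hectare of product A and product B:
P₂O₅: 0.32·a + 0.175·b = 100.6
K₂O: 0.065·a + 0.2·b = 51.4
Eliminate a: (row1) − 0.32/0.065·(row2) → -0.809615·b = -152.446, so b = 188.2945.
Back-substitute: a = (100.6 − 0.175·188.2945) / 0.32 = 211.401.

211.40 lb product A, 188.29 lb product B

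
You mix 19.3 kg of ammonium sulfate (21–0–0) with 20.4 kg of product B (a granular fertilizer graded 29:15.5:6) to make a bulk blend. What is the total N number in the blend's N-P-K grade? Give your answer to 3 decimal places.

25.111% N

Total mass = 19.3 + 20.4 = 39.7 kg.
N mass = 21%×19.3 + 29%×20.4 = 9.969 kg.
% N = 9.969 / 39.7 = 25.1108%.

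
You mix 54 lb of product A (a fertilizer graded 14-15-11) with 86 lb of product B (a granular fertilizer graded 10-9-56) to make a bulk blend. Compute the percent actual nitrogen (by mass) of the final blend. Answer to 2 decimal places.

Total mass = 54 + 86 = 140 lb.
N mass = 14%×54 + 10%×86 = 16.16 lb.
% N = 16.16 / 140 = 11.5429%.

11.54% N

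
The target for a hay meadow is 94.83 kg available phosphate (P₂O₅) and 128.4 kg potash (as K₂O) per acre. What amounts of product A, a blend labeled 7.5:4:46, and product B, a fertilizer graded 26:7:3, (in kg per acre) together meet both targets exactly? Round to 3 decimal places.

With a, b = kg per acre of product A and product B:
P₂O₅: 0.04·a + 0.07·b = 94.83
K₂O: 0.46·a + 0.03·b = 128.4
Eliminate b: (row1) − 0.07/0.03·(row2) → -1.03333·a = -204.77, so a = 198.1645.
Then b = (128.4 − 0.46·198.1645) / 0.03 = 1241.4774.

198.165 kg product A, 1241.477 kg product B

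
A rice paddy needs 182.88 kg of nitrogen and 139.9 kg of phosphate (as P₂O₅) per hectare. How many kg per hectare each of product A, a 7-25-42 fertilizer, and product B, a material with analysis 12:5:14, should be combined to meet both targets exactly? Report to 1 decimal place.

288.5 kg product A, 1355.7 kg product B

With a, b = kg per hectare of product A and product B:
N: 0.07·a + 0.12·b = 182.88
P₂O₅: 0.25·a + 0.05·b = 139.9
From row1: a = (182.88 − 0.12·b) / 0.07.
Into row2: 0.25·(182.88 − 0.12·b)/0.07 + 0.05·b = 139.9 → b = 1355.74, a = 288.453.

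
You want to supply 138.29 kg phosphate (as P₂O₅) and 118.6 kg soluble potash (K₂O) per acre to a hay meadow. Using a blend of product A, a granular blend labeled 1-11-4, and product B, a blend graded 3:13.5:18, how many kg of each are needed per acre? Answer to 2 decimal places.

616.75 kg product A, 521.83 kg product B

With a, b = kg per acre of product A and product B:
P₂O₅: 0.11·a + 0.135·b = 138.29
K₂O: 0.04·a + 0.18·b = 118.6
From row1: a = (138.29 − 0.135·b) / 0.11.
Into row2: 0.04·(138.29 − 0.135·b)/0.11 + 0.18·b = 118.6 → b = 521.833, a = 616.75.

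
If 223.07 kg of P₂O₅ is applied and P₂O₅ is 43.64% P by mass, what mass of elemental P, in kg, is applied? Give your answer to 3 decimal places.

P = 223.07 × 0.4364 = 97.3477 kg.

97.348 kg P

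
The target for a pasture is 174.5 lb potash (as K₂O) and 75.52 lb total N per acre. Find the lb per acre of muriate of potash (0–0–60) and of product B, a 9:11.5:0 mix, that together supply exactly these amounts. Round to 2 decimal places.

Let a = lb of muriate of potash, b = lb of product B (per acre).
K₂O: 0.6·a + 0·b = 174.5
N: 0·a + 0.09·b = 75.52
Solving simultaneously: a = 290.833, b = 839.111.

290.83 lb muriate of potash, 839.11 lb product B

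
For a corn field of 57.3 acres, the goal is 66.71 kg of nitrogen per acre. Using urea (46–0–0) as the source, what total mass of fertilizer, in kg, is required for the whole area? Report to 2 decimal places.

Product per acre = 66.71 / 46% = 145.022 kg.
Total product = 145.022 × 57.3 = 8309.746 kg.

8309.75 kg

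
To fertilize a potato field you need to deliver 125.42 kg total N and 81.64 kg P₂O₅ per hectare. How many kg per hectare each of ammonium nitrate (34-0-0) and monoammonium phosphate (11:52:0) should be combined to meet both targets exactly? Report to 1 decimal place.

Let a = kg of ammonium nitrate, b = kg of monoammonium phosphate (per hectare).
N: 0.34·a + 0.11·b = 125.42
P₂O₅: 0·a + 0.52·b = 81.64
Solving simultaneously: a = 318.088, b = 157.

318.1 kg ammonium nitrate, 157.0 kg monoammonium phosphate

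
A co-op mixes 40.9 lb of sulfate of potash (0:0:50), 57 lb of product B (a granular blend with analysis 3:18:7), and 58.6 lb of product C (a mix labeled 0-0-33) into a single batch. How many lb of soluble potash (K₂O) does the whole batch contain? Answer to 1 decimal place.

43.8 lb K₂O

K₂O mass = 50%×40.9 + 7%×57 + 33%×58.6 = 43.778 lb.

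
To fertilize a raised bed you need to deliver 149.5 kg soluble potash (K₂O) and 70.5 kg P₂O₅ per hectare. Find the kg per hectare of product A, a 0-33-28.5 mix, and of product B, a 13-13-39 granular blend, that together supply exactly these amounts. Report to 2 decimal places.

Let a = kg of product A, b = kg of product B (per hectare).
K₂O: 0.285·a + 0.39·b = 149.5
P₂O₅: 0.33·a + 0.13·b = 70.5
From row1: a = (149.5 − 0.39·b) / 0.285.
Into row2: 0.33·(149.5 − 0.39·b)/0.285 + 0.13·b = 70.5 → b = 319.067, a = 87.9433.

87.94 kg product A, 319.07 kg product B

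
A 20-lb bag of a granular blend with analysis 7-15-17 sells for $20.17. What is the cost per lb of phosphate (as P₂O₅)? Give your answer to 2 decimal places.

P₂O₅ in bag = 20 × 15% = 3 lb.
Cost per lb P₂O₅ = $20.17 / 3 = $6.7233.

$6.72 per lb P₂O₅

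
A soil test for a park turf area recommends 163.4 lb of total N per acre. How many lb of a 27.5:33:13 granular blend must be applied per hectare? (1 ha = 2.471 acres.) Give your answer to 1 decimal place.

1468.2 lb of product per hectare

Product per acre = 163.4 / 27.5% = 594.182 lb.
Convert to per hectare: 594.182 × 2.471 = 1468.22 lb.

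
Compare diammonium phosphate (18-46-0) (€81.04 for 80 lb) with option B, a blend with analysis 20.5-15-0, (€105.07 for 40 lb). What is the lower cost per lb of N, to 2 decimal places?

diammonium phosphate: N per bag = 80 × 18% = 14.4 lb; cost = 81.04 / 14.4 = €5.6278/lb N.
option B: N per bag = 40 × 20.5% = 8.2 lb; cost = 105.07 / 8.2 = €12.8134/lb N.
diammonium phosphate is cheaper.

€5.63 per lb N (diammonium phosphate)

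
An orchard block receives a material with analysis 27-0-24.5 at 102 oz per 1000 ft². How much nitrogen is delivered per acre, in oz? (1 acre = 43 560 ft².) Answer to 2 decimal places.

1199.64 oz N per acre

nitrogen per 1000 ft² = 102 × 27% = 27.54 oz.
Convert to per acre: 27.54 × 43.56 = 1199.642 oz.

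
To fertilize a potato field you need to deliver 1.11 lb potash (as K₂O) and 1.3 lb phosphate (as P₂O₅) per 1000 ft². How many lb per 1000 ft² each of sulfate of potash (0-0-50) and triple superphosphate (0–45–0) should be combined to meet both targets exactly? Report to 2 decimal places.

2.22 lb sulfate of potash, 2.89 lb triple superphosphate

With a, b = lb per 1000 ft² of sulfate of potash and triple superphosphate:
K₂O: 0.5·a + 0·b = 1.11
P₂O₅: 0·a + 0.45·b = 1.3
Solving simultaneously: a = 2.22, b = 2.88889.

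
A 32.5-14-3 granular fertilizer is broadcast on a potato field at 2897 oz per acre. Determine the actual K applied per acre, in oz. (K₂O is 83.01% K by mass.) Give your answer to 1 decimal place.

72.1 oz K per acre

K₂O per acre = 2897 × 3% = 86.91 oz.
Elemental K = 86.91 × 0.8301 = 72.144 oz per acre.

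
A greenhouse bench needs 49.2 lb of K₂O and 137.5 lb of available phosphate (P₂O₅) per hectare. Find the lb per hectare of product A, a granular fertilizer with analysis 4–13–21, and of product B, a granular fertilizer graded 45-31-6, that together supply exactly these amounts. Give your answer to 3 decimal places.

Let a = lb of product A, b = lb of product B (per hectare).
K₂O: 0.21·a + 0.06·b = 49.2
P₂O₅: 0.13·a + 0.31·b = 137.5
Eliminate b: (row1) − 0.06/0.31·(row2) → 0.184839·a = 22.5871, so a = 122.19895.
Then b = (137.5 − 0.13·122.19895) / 0.31 = 392.3037.

122.199 lb product A, 392.304 lb product B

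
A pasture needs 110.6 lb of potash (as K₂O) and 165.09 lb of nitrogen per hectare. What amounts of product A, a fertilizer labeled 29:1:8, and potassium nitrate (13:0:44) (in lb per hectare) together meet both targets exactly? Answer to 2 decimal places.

497.11 lb product A, 160.98 lb potassium nitrate

Per-hectare balance (a = product A, b = potassium nitrate):
K₂O: 0.08·a + 0.44·b = 110.6
N: 0.29·a + 0.13·b = 165.09
From row1: a = (110.6 − 0.44·b) / 0.08.
Into row2: 0.29·(110.6 − 0.44·b)/0.08 + 0.13·b = 165.09 → b = 160.9795, a = 497.113.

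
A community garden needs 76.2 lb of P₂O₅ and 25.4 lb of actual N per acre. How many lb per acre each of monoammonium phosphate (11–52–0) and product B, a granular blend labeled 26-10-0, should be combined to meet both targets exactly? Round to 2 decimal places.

139.07 lb monoammonium phosphate, 38.86 lb product B

Let a = lb of monoammonium phosphate, b = lb of product B (per acre).
P₂O₅: 0.52·a + 0.1·b = 76.2
N: 0.11·a + 0.26·b = 25.4
Solving simultaneously: a = 139.066, b = 38.8567.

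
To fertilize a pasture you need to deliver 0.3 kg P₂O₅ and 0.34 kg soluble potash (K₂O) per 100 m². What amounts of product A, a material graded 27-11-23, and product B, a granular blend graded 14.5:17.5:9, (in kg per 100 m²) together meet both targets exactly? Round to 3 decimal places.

1.071 kg product A, 1.041 kg product B

Per-100 m² balance (a = product A, b = product B):
P₂O₅: 0.11·a + 0.175·b = 0.3
K₂O: 0.23·a + 0.09·b = 0.34
Eliminate b: (row1) − 0.175/0.09·(row2) → -0.337222·a = -0.361111, so a = 1.07084.
Then b = (0.34 − 0.23·1.07084) / 0.09 = 1.04119.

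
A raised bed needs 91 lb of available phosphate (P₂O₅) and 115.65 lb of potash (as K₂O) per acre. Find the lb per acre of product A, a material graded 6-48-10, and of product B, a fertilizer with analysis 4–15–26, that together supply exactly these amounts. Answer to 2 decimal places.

With a, b = lb per acre of product A and product B:
P₂O₅: 0.48·a + 0.15·b = 91
K₂O: 0.1·a + 0.26·b = 115.65
Solving simultaneously: a = 57.4909, b = 422.696.

57.49 lb product A, 422.70 lb product B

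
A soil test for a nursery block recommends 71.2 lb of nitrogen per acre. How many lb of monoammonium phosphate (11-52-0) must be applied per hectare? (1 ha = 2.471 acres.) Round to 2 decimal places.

Product per acre = 71.2 / 11% = 647.273 lb.
Convert to per hectare: 647.273 × 2.471 = 1599.411 lb.

1599.41 lb of product per hectare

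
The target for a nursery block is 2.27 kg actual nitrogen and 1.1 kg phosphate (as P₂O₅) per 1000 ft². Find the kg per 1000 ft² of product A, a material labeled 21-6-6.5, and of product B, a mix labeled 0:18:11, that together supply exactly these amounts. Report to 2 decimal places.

10.81 kg product A, 2.51 kg product B

Per-1000 ft² balance (a = product A, b = product B):
N: 0.21·a + 0·b = 2.27
P₂O₅: 0.06·a + 0.18·b = 1.1
Eliminate b: (row1) − 0/0.18·(row2) → 0.21·a = 2.27, so a = 10.8095.
Then b = (1.1 − 0.06·10.8095) / 0.18 = 2.50794.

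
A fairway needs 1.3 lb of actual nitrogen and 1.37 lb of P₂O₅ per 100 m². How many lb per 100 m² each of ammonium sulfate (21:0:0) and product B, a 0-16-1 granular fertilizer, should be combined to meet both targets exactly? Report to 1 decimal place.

6.2 lb ammonium sulfate, 8.6 lb product B

Per-100 m² balance (a = ammonium sulfate, b = product B):
N: 0.21·a + 0·b = 1.3
P₂O₅: 0·a + 0.16·b = 1.37
Solving simultaneously: a = 6.19048, b = 8.5625.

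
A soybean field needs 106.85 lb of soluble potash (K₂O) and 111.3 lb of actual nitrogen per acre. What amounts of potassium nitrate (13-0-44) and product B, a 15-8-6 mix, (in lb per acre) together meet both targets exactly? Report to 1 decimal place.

Per-acre balance (a = potassium nitrate, b = product B):
K₂O: 0.44·a + 0.06·b = 106.85
N: 0.13·a + 0.15·b = 111.3
Solving simultaneously: a = 160.644, b = 602.775.

160.6 lb potassium nitrate, 602.8 lb product B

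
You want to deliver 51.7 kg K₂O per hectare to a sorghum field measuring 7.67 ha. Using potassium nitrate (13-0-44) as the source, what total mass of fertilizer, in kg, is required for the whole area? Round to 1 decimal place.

901.2 kg

Product per hectare = 51.7 / 44% = 117.5 kg.
Total product = 117.5 × 7.67 = 901.225 kg.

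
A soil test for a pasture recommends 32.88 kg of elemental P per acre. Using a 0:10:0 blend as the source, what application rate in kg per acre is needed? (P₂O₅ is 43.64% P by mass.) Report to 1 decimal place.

As P₂O₅: 32.88 / 0.4364 = 75.3437 kg per acre.
Product per acre = 75.3437 / 10% = 753.437 kg.

753.4 kg of product per acre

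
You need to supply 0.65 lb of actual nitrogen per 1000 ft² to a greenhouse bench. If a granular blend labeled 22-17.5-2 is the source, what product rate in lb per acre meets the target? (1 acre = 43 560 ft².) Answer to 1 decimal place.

128.7 lb of product per acre

Product per 1000 ft² = 0.65 / 22% = 2.95455 lb.
Convert to per acre: 2.95455 × 43.56 = 128.7 lb.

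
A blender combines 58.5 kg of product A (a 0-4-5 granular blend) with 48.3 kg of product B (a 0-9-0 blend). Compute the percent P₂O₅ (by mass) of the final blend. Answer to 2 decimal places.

Total mass = 58.5 + 48.3 = 106.8 kg.
P₂O₅ mass = 4%×58.5 + 9%×48.3 = 6.687 kg.
% P₂O₅ = 6.687 / 106.8 = 6.26124%.

6.26% P₂O₅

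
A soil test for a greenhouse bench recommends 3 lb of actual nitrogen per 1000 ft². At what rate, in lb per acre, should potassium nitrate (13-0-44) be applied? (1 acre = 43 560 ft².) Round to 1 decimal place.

1005.2 lb of product per acre

Product per 1000 ft² = 3 / 13% = 23.0769 lb.
Convert to per acre: 23.0769 × 43.56 = 1005.23 lb.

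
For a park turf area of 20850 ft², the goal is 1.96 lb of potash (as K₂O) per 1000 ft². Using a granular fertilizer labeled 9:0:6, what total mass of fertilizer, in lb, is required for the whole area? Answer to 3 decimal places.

Product per 1000 ft² = 1.96 / 6% = 32.6667 lb.
Total product = 32.6667 × 20850 / 1000 = 681.1 lb.

681.100 lb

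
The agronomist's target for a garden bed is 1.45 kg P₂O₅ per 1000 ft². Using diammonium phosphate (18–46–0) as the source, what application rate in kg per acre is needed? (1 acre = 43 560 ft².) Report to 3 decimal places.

Product per 1000 ft² = 1.45 / 46% = 3.15217 kg.
Convert to per acre: 3.15217 × 43.56 = 137.3087 kg.

137.309 kg of product per acre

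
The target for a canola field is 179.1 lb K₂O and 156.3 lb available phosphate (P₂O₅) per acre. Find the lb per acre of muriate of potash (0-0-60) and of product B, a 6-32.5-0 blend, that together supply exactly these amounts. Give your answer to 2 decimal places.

298.50 lb muriate of potash, 480.92 lb product B

Per-acre balance (a = muriate of potash, b = product B):
K₂O: 0.6·a + 0·b = 179.1
P₂O₅: 0·a + 0.325·b = 156.3
Solving simultaneously: a = 298.5, b = 480.923.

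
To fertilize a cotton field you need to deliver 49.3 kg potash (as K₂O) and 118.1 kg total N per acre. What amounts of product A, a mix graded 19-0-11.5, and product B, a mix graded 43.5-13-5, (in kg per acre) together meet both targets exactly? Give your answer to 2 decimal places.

With a, b = kg per acre of product A and product B:
K₂O: 0.115·a + 0.05·b = 49.3
N: 0.19·a + 0.435·b = 118.1
Eliminate a: (row1) − 0.115/0.19·(row2) → -0.213289·b = -22.1816, so b = 103.998.
Back-substitute: a = (49.3 − 0.05·103.998) / 0.115 = 383.479.

383.48 kg product A, 104.00 kg product B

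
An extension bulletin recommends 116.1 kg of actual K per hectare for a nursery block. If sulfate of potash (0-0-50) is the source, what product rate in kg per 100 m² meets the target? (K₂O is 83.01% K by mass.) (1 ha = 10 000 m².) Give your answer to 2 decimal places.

As K₂O: 116.1 / 0.8301 = 139.863 kg per hectare.
Product per hectare = 139.863 / 50% = 279.725 kg.
Convert to per 100 m²: 279.725 × 0.01 = 2.79725 kg.

2.80 kg of product per hundred sq m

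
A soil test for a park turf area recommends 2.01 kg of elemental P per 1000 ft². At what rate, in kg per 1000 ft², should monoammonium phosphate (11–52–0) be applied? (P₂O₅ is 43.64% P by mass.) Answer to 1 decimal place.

As P₂O₅: 2.01 / 0.4364 = 4.60587 kg per 1000 ft².
Product per 1000 ft² = 4.60587 / 52% = 8.85743 kg.

8.9 kg of product per thousand sq ft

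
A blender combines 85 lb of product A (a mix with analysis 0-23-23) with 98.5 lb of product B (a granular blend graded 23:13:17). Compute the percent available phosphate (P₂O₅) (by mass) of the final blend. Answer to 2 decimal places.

17.63% P₂O₅

Total mass = 85 + 98.5 = 183.5 lb.
P₂O₅ mass = 23%×85 + 13%×98.5 = 32.355 lb.
% P₂O₅ = 32.355 / 183.5 = 17.6322%.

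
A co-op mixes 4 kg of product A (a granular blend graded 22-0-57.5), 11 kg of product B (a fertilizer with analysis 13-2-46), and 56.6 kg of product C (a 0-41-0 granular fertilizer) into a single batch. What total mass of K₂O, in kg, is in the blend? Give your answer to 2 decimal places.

K₂O mass = 57.5%×4 + 46%×11 + 0%×56.6 = 7.36 kg.

7.36 kg K₂O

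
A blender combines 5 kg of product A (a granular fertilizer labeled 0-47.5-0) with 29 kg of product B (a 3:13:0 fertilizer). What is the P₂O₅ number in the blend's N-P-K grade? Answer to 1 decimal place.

Total mass = 5 + 29 = 34 kg.
P₂O₅ mass = 47.5%×5 + 13%×29 = 6.145 kg.
% P₂O₅ = 6.145 / 34 = 18.0735%.

18.1% P₂O₅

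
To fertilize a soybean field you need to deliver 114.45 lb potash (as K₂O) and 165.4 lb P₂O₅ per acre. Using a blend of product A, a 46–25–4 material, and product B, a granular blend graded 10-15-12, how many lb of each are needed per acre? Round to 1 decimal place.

111.7 lb product A, 916.5 lb product B

Per-acre balance (a = product A, b = product B):
K₂O: 0.04·a + 0.12·b = 114.45
P₂O₅: 0.25·a + 0.15·b = 165.4
Eliminate a: (row1) − 0.04/0.25·(row2) → 0.096·b = 87.986, so b = 916.521.
Back-substitute: a = (114.45 − 0.12·916.521) / 0.04 = 111.687.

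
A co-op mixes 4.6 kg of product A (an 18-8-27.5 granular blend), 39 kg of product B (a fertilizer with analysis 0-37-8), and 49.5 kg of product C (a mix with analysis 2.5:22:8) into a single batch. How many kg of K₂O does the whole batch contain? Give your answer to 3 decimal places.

K₂O mass = 27.5%×4.6 + 8%×39 + 8%×49.5 = 8.345 kg.

8.345 kg K₂O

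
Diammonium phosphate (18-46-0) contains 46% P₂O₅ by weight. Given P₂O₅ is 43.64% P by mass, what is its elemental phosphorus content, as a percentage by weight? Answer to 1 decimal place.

20.1% P

%P = 46 × 0.4364 = 20.0744%.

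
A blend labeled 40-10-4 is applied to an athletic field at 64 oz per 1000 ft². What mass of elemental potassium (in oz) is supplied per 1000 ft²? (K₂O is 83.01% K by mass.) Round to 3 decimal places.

K₂O per 1000 ft² = 64 × 4% = 2.56 oz.
Elemental K = 2.56 × 0.8301 = 2.12506 oz per 1000 ft².

2.125 oz K per thousand sq ft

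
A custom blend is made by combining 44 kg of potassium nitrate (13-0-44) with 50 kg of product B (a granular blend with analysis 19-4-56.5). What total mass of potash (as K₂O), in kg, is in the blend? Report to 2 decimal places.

K₂O mass = 44%×44 + 56.5%×50 = 47.61 kg.

47.61 kg K₂O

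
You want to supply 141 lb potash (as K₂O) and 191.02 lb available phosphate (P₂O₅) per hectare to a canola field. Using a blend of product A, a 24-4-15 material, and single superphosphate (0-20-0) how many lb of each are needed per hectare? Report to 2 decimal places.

Let a = lb of product A, b = lb of single superphosphate (per hectare).
K₂O: 0.15·a + 0·b = 141
P₂O₅: 0.04·a + 0.2·b = 191.02
Eliminate b: (row1) − 0/0.2·(row2) → 0.15·a = 141, so a = 940.
Then b = (191.02 − 0.04·940) / 0.2 = 767.1.

940.00 lb product A, 767.10 lb single superphosphate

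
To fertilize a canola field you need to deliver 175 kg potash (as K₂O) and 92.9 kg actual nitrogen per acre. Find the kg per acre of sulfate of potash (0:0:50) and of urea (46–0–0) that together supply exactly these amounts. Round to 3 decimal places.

350.000 kg sulfate of potash, 201.957 kg urea

With a, b = kg per acre of sulfate of potash and urea:
K₂O: 0.5·a + 0·b = 175
N: 0·a + 0.46·b = 92.9
Solving simultaneously: a = 350, b = 201.9565.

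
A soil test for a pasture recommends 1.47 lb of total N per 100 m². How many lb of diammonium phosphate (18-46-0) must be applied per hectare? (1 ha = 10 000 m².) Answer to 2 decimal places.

816.67 lb of product per hectare

Product per 100 m² = 1.47 / 18% = 8.16667 lb.
Convert to per hectare: 8.16667 × 100 = 816.667 lb.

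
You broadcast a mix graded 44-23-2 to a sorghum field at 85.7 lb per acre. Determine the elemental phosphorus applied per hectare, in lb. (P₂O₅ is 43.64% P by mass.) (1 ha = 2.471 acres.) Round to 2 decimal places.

P₂O₅ per acre = 85.7 × 23% = 19.711 lb.
Elemental P = 19.711 × 0.4364 = 8.60188 lb per acre.
Convert to per hectare: 8.60188 × 2.471 = 21.2552 lb.

21.26 lb P per hectare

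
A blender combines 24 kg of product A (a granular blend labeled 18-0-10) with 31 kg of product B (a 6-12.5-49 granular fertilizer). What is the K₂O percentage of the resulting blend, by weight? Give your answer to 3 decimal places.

Total mass = 24 + 31 = 55 kg.
K₂O mass = 10%×24 + 49%×31 = 17.59 kg.
% K₂O = 17.59 / 55 = 31.9818%.

31.982% K₂O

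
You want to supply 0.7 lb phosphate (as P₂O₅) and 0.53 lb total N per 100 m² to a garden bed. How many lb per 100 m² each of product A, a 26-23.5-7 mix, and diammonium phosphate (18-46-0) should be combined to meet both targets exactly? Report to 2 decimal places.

1.52 lb product A, 0.74 lb diammonium phosphate

Per-100 m² balance (a = product A, b = diammonium phosphate):
P₂O₅: 0.235·a + 0.46·b = 0.7
N: 0.26·a + 0.18·b = 0.53
Eliminate a: (row1) − 0.235/0.26·(row2) → 0.297308·b = 0.220962, so b = 0.743208.
Back-substitute: a = (0.7 − 0.46·0.743208) / 0.235 = 1.52393.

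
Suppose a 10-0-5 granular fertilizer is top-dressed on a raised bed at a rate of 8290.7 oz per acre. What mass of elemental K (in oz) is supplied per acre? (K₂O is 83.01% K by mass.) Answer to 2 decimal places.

K₂O per acre = 8290.7 × 5% = 414.535 oz.
Elemental K = 414.535 × 0.8301 = 344.106 oz per acre.

344.11 oz K per acre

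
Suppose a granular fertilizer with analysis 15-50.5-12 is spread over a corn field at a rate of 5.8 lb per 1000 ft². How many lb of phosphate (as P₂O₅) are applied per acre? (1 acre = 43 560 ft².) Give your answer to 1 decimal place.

127.6 lb P₂O₅ per acre

P₂O₅ per 1000 ft² = 5.8 × 50.5% = 2.929 lb.
Convert to per acre: 2.929 × 43.56 = 127.587 lb.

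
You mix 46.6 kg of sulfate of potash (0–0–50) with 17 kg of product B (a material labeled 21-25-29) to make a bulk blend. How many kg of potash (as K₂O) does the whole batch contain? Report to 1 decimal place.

K₂O mass = 50%×46.6 + 29%×17 = 28.23 kg.

28.2 kg K₂O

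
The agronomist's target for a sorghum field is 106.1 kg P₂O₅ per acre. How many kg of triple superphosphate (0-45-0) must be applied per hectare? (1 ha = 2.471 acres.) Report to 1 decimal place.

Product per acre = 106.1 / 45% = 235.778 kg.
Convert to per hectare: 235.778 × 2.471 = 582.607 kg.

582.6 kg of product per hectare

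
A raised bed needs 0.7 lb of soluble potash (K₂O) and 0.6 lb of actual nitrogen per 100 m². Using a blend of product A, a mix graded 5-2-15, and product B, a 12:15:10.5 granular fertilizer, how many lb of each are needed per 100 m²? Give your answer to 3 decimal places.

Let a = lb of product A, b = lb of product B (per 100 m²).
K₂O: 0.15·a + 0.105·b = 0.7
N: 0.05·a + 0.12·b = 0.6
Solving simultaneously: a = 1.64706, b = 4.31373.

1.647 lb product A, 4.314 lb product B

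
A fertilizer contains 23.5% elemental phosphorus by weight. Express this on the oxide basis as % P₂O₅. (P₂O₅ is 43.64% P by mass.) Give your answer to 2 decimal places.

53.85% P₂O₅

%P₂O₅ = 23.5 / 0.4364 = 53.8497%.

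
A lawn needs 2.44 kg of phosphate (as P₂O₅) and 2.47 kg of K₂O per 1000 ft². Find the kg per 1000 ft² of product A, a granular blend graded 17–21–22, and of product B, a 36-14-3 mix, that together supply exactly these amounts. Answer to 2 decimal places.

Let a = kg of product A, b = kg of product B (per 1000 ft²).
P₂O₅: 0.21·a + 0.14·b = 2.44
K₂O: 0.22·a + 0.03·b = 2.47
Eliminate b: (row1) − 0.14/0.03·(row2) → -0.816667·a = -9.08667, so a = 11.1265.
Then b = (2.47 − 0.22·11.1265) / 0.03 = 0.738776.

11.13 kg product A, 0.74 kg product B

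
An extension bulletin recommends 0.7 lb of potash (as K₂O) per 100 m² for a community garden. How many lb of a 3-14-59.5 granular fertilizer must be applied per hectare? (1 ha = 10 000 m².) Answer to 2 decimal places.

117.65 lb of product per hectare

Product per 100 m² = 0.7 / 59.5% = 1.17647 lb.
Convert to per hectare: 1.17647 × 100 = 117.647 lb.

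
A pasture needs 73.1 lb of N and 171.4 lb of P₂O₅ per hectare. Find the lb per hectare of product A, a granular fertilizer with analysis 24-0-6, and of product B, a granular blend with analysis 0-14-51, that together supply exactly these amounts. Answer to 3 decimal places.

With a, b = lb per hectare of product A and product B:
N: 0.24·a + 0·b = 73.1
P₂O₅: 0·a + 0.14·b = 171.4
Solving simultaneously: a = 304.5833, b = 1224.2857.

304.583 lb product A, 1224.286 lb product B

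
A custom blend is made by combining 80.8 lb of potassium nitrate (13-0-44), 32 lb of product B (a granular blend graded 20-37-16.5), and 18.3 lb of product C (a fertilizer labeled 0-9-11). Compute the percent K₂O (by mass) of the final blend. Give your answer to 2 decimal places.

Total mass = 80.8 + 32 + 18.3 = 131.1 lb.
K₂O mass = 44%×80.8 + 16.5%×32 + 11%×18.3 = 42.845 lb.
% K₂O = 42.845 / 131.1 = 32.6812%.

32.68% K₂O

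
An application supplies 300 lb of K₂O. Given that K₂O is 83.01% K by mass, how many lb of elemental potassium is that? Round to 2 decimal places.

K = 300 × 0.8301 = 249.03 lb.

249.03 lb K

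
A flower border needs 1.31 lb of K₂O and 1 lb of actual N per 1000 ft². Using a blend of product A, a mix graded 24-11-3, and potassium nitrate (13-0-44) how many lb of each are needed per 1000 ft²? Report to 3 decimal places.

With a, b = lb per 1000 ft² of product A and potassium nitrate:
K₂O: 0.03·a + 0.44·b = 1.31
N: 0.24·a + 0.13·b = 1
Eliminate a: (row1) − 0.03/0.24·(row2) → 0.42375·b = 1.185, so b = 2.79646.
Back-substitute: a = (1.31 − 0.44·2.79646) / 0.03 = 2.65192.

2.652 lb product A, 2.796 lb potassium nitrate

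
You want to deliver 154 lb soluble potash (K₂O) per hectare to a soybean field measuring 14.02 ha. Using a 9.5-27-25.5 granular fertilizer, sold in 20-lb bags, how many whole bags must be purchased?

424 bags

Product per hectare = 154 / 25.5% = 603.922 lb.
Total product = 603.922 × 14.02 = 8466.98 lb.
Bags = ⌈8466.98 / 20⌉ = 424.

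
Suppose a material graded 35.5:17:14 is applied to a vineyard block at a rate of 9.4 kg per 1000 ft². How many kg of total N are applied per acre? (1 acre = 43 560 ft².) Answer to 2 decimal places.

145.36 kg N per acre

nitrogen per 1000 ft² = 9.4 × 35.5% = 3.337 kg.
Convert to per acre: 3.337 × 43.56 = 145.3597 kg.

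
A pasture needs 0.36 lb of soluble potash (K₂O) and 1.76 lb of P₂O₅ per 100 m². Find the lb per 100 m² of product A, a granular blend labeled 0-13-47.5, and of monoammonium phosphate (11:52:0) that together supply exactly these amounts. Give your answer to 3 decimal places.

0.758 lb product A, 3.195 lb monoammonium phosphate

With a, b = lb per 100 m² of product A and monoammonium phosphate:
K₂O: 0.475·a + 0·b = 0.36
P₂O₅: 0.13·a + 0.52·b = 1.76
From row1: a = (0.36 − 0·b) / 0.475.
Into row2: 0.13·(0.36 − 0·b)/0.475 + 0.52·b = 1.76 → b = 3.19514, a = 0.757895.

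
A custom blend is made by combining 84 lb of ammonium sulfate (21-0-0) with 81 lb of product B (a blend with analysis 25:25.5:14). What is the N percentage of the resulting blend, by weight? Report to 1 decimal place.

23.0% N

Total mass = 84 + 81 = 165 lb.
N mass = 21%×84 + 25%×81 = 37.89 lb.
% N = 37.89 / 165 = 22.9636%.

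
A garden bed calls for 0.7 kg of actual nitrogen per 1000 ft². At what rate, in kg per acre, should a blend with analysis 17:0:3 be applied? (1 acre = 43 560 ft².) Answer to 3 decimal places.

179.365 kg of product per acre

Product per 1000 ft² = 0.7 / 17% = 4.11765 kg.
Convert to per acre: 4.11765 × 43.56 = 179.3647 kg.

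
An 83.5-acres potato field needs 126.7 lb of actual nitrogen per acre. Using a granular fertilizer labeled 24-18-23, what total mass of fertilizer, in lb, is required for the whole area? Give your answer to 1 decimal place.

44081.0 lb

Product per acre = 126.7 / 24% = 527.917 lb.
Total product = 527.917 × 83.5 = 44081.04 lb.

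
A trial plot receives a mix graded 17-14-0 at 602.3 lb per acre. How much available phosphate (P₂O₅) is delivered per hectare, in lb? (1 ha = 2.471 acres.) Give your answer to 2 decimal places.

208.36 lb P₂O₅ per hectare

P₂O₅ per acre = 602.3 × 14% = 84.322 lb.
Convert to per hectare: 84.322 × 2.471 = 208.3597 lb.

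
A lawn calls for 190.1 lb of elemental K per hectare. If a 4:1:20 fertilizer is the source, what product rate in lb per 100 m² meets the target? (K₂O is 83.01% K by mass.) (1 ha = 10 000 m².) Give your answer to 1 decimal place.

11.5 lb of product per hundred sq m

As K₂O: 190.1 / 0.8301 = 229.009 lb per hectare.
Product per hectare = 229.009 / 20% = 1145.04 lb.
Convert to per 100 m²: 1145.04 × 0.01 = 11.4504 lb.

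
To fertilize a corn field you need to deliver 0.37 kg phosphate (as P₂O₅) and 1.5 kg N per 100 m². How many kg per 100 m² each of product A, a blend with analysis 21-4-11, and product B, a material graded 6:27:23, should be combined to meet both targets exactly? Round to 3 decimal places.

Let a = kg of product A, b = kg of product B (per 100 m²).
P₂O₅: 0.04·a + 0.27·b = 0.37
N: 0.21·a + 0.06·b = 1.5
Eliminate a: (row1) − 0.04/0.21·(row2) → 0.258571·b = 0.0842857, so b = 0.325967.
Back-substitute: a = (0.37 − 0.27·0.325967) / 0.04 = 7.04972.

7.050 kg product A, 0.326 kg product B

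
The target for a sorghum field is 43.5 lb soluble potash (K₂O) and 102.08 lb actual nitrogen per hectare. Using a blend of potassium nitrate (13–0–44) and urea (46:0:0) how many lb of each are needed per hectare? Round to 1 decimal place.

98.9 lb potassium nitrate, 194.0 lb urea

Per-hectare balance (a = potassium nitrate, b = urea):
K₂O: 0.44·a + 0·b = 43.5
N: 0.13·a + 0.46·b = 102.08
Solving simultaneously: a = 98.8636, b = 193.973.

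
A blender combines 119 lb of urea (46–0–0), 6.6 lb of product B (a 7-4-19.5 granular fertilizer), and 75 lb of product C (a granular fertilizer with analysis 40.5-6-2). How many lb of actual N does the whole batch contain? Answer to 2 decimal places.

85.58 lb N

N mass = 46%×119 + 7%×6.6 + 40.5%×75 = 85.577 lb.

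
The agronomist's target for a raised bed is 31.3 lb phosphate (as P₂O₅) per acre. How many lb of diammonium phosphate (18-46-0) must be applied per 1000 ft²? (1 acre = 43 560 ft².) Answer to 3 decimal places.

1.562 lb of product per thousand sq ft

Product per acre = 31.3 / 46% = 68.0435 lb.
Convert to per 1000 ft²: 68.0435 × 0.0229568 = 1.56206 lb.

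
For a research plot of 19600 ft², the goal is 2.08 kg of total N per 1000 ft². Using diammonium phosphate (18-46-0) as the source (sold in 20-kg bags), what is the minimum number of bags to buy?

12 bags

Product per 1000 ft² = 2.08 / 18% = 11.5556 kg.
Total product = 11.5556 × 19600 / 1000 = 226.489 kg.
Bags = ⌈226.489 / 20⌉ = 12.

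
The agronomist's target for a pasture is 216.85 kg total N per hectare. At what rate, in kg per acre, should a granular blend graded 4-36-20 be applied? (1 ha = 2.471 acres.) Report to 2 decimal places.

2193.95 kg of product per acre

Product per hectare = 216.85 / 4% = 5421.25 kg.
Convert to per acre: 5421.25 × 0.404694 = 2193.9498 kg.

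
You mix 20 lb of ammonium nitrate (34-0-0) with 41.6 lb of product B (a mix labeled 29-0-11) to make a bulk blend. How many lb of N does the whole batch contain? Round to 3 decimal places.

N mass = 34%×20 + 29%×41.6 = 18.864 lb.

18.864 lb N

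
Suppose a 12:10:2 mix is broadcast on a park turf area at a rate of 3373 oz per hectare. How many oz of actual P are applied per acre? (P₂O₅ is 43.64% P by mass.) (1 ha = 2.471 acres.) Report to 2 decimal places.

59.57 oz P per acre

P₂O₅ per hectare = 3373 × 10% = 337.3 oz.
Elemental P = 337.3 × 0.4364 = 147.198 oz per hectare.
Convert to per acre: 147.198 × 0.404694 = 59.5701 oz.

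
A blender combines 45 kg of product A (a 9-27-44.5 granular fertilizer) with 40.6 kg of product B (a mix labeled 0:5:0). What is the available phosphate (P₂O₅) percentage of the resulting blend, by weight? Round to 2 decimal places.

16.57% P₂O₅

Total mass = 45 + 40.6 = 85.6 kg.
P₂O₅ mass = 27%×45 + 5%×40.6 = 14.18 kg.
% P₂O₅ = 14.18 / 85.6 = 16.5654%.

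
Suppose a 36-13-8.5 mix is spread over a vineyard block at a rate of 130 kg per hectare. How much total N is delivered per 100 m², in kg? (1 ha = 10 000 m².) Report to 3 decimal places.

nitrogen per hectare = 130 × 36% = 46.8 kg.
Convert to per 100 m²: 46.8 × 0.01 = 0.468 kg.

0.468 kg N per hundred sq m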